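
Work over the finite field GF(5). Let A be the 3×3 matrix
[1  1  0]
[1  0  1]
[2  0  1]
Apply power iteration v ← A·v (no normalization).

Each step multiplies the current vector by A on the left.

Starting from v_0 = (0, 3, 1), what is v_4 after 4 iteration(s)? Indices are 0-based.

v_4 = (4, 3, 1)

v_0 = (0, 3, 1).
v_1 = A·v_0 = (3, 1, 1).
v_2 = A·v_1 = (4, 4, 2).
v_3 = A·v_2 = (3, 1, 0).
v_4 = A·v_3 = (4, 3, 1).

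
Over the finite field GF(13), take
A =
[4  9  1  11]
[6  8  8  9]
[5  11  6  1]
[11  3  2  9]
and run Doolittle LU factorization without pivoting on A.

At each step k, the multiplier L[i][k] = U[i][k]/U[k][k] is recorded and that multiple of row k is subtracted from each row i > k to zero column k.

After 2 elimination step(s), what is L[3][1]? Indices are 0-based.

L[3][1] = 1

Step 1: pivot at (0,0) is 4.
  row1 ← row1 − (8)·row0  ⇒  L[1][0]=8, U row1=(0, 1, 0, 12)
  row2 ← row2 − (11)·row0  ⇒  L[2][0]=11, U row2=(0, 3, 8, 10)
  row3 ← row3 − (6)·row0  ⇒  L[3][0]=6, U row3=(0, 1, 9, 8)
Step 2: pivot at (1,1) is 1.
  row2 ← row2 − (3)·row1  ⇒  L[2][1]=3, U row2=(0, 0, 8, 0)
  row3 ← row3 − (1)·row1  ⇒  L[3][1]=1, U row3=(0, 0, 9, 9)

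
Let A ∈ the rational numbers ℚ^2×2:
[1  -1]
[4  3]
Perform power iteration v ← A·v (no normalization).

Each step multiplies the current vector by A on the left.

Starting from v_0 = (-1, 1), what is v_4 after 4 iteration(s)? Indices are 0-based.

v_4 = (47, -71)

v_0 = (-1, 1).
v_1 = A·v_0 = (-2, -1).
v_2 = A·v_1 = (-1, -11).
v_3 = A·v_2 = (10, -37).
v_4 = A·v_3 = (47, -71).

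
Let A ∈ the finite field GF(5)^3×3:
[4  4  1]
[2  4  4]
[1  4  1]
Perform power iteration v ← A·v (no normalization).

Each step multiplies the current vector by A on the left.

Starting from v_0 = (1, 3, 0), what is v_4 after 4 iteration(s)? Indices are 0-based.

v_0 = (1, 3, 0).
v_1 = A·v_0 = (1, 4, 3).
v_2 = A·v_1 = (3, 0, 0).
v_3 = A·v_2 = (2, 1, 3).
v_4 = A·v_3 = (0, 0, 4).

v_4 = (0, 0, 4)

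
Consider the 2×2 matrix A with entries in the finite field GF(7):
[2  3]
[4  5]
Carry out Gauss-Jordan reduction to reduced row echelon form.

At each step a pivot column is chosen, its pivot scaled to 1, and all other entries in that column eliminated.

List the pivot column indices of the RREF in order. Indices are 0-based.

pivot columns: 0, 1

[1] R0 /= 2  ⇒  (1, 5)
     R1 -= 4·R0  ⇒  (0, 6)
[2] R1 /= 6  ⇒  (0, 1)
     R0 -= 5·R1  ⇒  (1, 0)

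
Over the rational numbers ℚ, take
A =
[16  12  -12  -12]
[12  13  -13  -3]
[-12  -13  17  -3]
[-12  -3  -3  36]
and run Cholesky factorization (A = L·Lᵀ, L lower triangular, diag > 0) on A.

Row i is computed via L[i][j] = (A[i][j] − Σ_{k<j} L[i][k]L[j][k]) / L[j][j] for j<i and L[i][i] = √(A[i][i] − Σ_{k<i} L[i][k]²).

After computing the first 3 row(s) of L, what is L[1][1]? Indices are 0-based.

Step 1: L[0][0] = √(16) = 4.
  L[1][0] = (12) / L[0][0] = 3.
Step 2: L[1][1] = √(4) = 2.
  L[2][0] = (-12) / L[0][0] = -3.
  L[2][1] = (-4) / L[1][1] = -2.
Step 3: L[2][2] = √(4) = 2.

L[1][1] = 2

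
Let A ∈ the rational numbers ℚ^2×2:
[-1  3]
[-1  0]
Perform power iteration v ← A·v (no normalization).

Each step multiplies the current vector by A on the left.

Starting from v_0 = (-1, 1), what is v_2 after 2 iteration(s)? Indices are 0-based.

v_0 = (-1, 1).
v_1 = A·v_0 = (4, 1).
v_2 = A·v_1 = (-1, -4).

v_2 = (-1, -4)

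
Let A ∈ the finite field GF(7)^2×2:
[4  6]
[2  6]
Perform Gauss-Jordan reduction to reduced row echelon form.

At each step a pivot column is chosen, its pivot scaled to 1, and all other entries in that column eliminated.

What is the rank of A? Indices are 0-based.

rank = 2

[1] R0 /= 4  ⇒  (1, 5)
     R1 -= 2·R0  ⇒  (0, 3)
[2] R1 /= 3  ⇒  (0, 1)
     R0 -= 5·R1  ⇒  (1, 0)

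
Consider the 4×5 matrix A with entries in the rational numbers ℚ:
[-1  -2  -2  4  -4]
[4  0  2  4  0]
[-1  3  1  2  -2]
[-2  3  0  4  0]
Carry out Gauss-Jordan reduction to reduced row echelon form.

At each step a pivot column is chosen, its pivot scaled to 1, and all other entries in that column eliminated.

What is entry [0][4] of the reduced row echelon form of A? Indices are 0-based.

M[0][4] = 28/3

pivot(0,0)=-1: scale R0 → (1, 2, 2, -4, 4)
  clear (1,0): R1 −= (4)R0 → (0, -8, -6, 20, -16)
  clear (2,0): R2 −= (-1)R0 → (0, 5, 3, -2, 2)
  clear (3,0): R3 −= (-2)R0 → (0, 7, 4, -4, 8)
pivot(1,1)=-8: scale R1 → (0, 1, 3/4, -5/2, 2)
  clear (0,1): R0 −= (2)R1 → (1, 0, 1/2, 1, 0)
  clear (2,1): R2 −= (5)R1 → (0, 0, -3/4, 21/2, -8)
  clear (3,1): R3 −= (7)R1 → (0, 0, -5/4, 27/2, -6)
pivot(2,2)=-3/4: scale R2 → (0, 0, 1, -14, 32/3)
  clear (0,2): R0 −= (1/2)R2 → (1, 0, 0, 8, -16/3)
  clear (1,2): R1 −= (3/4)R2 → (0, 1, 0, 8, -6)
  clear (3,2): R3 −= (-5/4)R2 → (0, 0, 0, -4, 22/3)
pivot(3,3)=-4: scale R3 → (0, 0, 0, 1, -11/6)
  clear (0,3): R0 −= (8)R3 → (1, 0, 0, 0, 28/3)
  clear (1,3): R1 −= (8)R3 → (0, 1, 0, 0, 26/3)
  clear (2,3): R2 −= (-14)R3 → (0, 0, 1, 0, -15)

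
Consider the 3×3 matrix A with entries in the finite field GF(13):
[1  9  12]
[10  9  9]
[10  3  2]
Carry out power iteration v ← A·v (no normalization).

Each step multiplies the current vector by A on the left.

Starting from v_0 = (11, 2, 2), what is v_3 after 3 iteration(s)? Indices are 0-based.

v_3 = (4, 11, 11)

v_0 = (11, 2, 2).
v_1 = A·v_0 = (1, 3, 3).
v_2 = A·v_1 = (12, 12, 12).
v_3 = A·v_2 = (4, 11, 11).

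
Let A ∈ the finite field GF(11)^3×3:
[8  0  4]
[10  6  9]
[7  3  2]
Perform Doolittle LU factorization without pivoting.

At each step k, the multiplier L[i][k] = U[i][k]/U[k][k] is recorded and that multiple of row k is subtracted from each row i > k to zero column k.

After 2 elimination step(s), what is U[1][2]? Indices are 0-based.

U[1][2] = 4

[col 0] pivot 8
  R1 -= 4*R0 → (0, 6, 4)  (L[1][0] := 4)
  R2 -= 5*R0 → (0, 3, 4)  (L[2][0] := 5)
[col 1] pivot 6
  R2 -= 6*R1 → (0, 0, 2)  (L[2][1] := 6)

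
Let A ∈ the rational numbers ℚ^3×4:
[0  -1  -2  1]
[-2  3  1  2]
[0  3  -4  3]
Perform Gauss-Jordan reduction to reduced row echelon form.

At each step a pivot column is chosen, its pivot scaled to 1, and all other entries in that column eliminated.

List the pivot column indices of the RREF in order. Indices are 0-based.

pivot columns: 0, 1, 2

pivot(0,0): swap R0↔R1
pivot(0,0)=-2: scale R0 → (1, -3/2, -1/2, -1)
pivot(1,1)=-1: scale R1 → (0, 1, 2, -1)
  clear (0,1): R0 −= (-3/2)R1 → (1, 0, 5/2, -5/2)
  clear (2,1): R2 −= (3)R1 → (0, 0, -10, 6)
pivot(2,2)=-10: scale R2 → (0, 0, 1, -3/5)
  clear (0,2): R0 −= (5/2)R2 → (1, 0, 0, -1)
  clear (1,2): R1 −= (2)R2 → (0, 1, 0, 1/5)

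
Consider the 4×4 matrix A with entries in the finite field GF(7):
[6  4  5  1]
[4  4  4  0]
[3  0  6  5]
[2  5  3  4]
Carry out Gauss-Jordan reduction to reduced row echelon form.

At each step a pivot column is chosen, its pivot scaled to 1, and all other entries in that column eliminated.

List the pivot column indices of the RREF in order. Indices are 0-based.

step 1: normalize row 0 (÷6) = (1, 3, 2, 6)
  row 1: subtract 4×row0 = (0, 6, 3, 4)
  row 2: subtract 3×row0 = (0, 5, 0, 1)
  row 3: subtract 2×row0 = (0, 6, 6, 6)
step 2: normalize row 1 (÷6) = (0, 1, 4, 3)
  row 0: subtract 3×row1 = (1, 0, 4, 4)
  row 2: subtract 5×row1 = (0, 0, 1, 0)
  row 3: subtract 6×row1 = (0, 0, 3, 2)
step 3: normalize row 2 (÷1) = (0, 0, 1, 0)
  row 0: subtract 4×row2 = (1, 0, 0, 4)
  row 1: subtract 4×row2 = (0, 1, 0, 3)
  row 3: subtract 3×row2 = (0, 0, 0, 2)
step 4: normalize row 3 (÷2) = (0, 0, 0, 1)
  row 0: subtract 4×row3 = (1, 0, 0, 0)
  row 1: subtract 3×row3 = (0, 1, 0, 0)

pivot columns: 0, 1, 2, 3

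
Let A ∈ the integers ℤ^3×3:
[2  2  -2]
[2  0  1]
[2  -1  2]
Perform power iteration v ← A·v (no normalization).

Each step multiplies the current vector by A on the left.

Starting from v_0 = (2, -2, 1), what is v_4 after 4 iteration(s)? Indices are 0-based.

v_4 = (-58, -62, -59)

v_0 = (2, -2, 1).
v_1 = A·v_0 = (-2, 5, 8).
v_2 = A·v_1 = (-10, 4, 7).
v_3 = A·v_2 = (-26, -13, -10).
v_4 = A·v_3 = (-58, -62, -59).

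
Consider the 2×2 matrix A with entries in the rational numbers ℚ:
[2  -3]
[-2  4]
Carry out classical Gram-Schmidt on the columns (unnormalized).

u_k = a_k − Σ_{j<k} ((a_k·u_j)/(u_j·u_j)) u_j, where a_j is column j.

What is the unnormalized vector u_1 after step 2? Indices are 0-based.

Step 1: u_0 = a_0 = (2, -2).
Step 2: u_1 = a_1 − (-7/4)·u_0 = (1/2, 1/2).

u_1 = (1/2, 1/2)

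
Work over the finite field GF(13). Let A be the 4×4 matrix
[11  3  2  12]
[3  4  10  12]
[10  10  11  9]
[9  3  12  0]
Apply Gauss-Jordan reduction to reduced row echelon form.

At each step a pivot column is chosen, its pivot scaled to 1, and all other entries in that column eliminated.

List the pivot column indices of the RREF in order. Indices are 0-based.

pivot columns: 0, 1, 2, 3

step 1: normalize row 0 (÷11) = (1, 5, 12, 7)
  row 1: subtract 3×row0 = (0, 2, 0, 4)
  row 2: subtract 10×row0 = (0, 12, 8, 4)
  row 3: subtract 9×row0 = (0, 10, 8, 2)
step 2: normalize row 1 (÷2) = (0, 1, 0, 2)
  row 0: subtract 5×row1 = (1, 0, 12, 10)
  row 2: subtract 12×row1 = (0, 0, 8, 6)
  row 3: subtract 10×row1 = (0, 0, 8, 8)
step 3: normalize row 2 (÷8) = (0, 0, 1, 4)
  row 0: subtract 12×row2 = (1, 0, 0, 1)
  row 3: subtract 8×row2 = (0, 0, 0, 2)
step 4: normalize row 3 (÷2) = (0, 0, 0, 1)
  row 0: subtract 1×row3 = (1, 0, 0, 0)
  row 1: subtract 2×row3 = (0, 1, 0, 0)
  row 2: subtract 4×row3 = (0, 0, 1, 0)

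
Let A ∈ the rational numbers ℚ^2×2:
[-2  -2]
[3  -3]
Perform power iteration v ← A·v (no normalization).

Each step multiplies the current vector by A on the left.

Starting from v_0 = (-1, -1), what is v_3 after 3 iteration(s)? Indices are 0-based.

v_0 = (-1, -1).
v_1 = A·v_0 = (4, 0).
v_2 = A·v_1 = (-8, 12).
v_3 = A·v_2 = (-8, -60).

v_3 = (-8, -60)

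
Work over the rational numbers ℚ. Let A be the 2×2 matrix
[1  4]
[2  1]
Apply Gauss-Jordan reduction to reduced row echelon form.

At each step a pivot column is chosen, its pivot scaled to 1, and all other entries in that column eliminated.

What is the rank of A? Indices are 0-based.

[1] R0 /= 1  ⇒  (1, 4)
     R1 -= 2·R0  ⇒  (0, -7)
[2] R1 /= -7  ⇒  (0, 1)
     R0 -= 4·R1  ⇒  (1, 0)

rank = 2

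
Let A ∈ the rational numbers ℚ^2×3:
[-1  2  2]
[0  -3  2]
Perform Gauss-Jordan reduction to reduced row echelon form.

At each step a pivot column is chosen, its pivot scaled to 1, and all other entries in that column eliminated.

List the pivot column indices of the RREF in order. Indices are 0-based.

pivot(0,0)=-1: scale R0 → (1, -2, -2)
pivot(1,1)=-3: scale R1 → (0, 1, -2/3)
  clear (0,1): R0 −= (-2)R1 → (1, 0, -10/3)

pivot columns: 0, 1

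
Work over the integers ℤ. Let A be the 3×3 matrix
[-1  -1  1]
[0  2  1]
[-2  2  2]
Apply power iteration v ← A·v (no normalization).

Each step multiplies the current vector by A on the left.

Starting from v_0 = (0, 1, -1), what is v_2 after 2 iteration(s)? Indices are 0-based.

v_2 = (1, 2, 6)

v_0 = (0, 1, -1).
v_1 = A·v_0 = (-2, 1, 0).
v_2 = A·v_1 = (1, 2, 6).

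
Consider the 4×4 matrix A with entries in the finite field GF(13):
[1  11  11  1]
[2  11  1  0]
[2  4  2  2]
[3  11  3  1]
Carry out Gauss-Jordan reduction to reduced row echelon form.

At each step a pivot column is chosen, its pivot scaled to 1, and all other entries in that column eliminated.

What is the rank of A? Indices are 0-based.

rank = 4

pivot(0,0)=1: scale R0 → (1, 11, 11, 1)
  clear (1,0): R1 −= (2)R0 → (0, 2, 5, 11)
  clear (2,0): R2 −= (2)R0 → (0, 8, 6, 0)
  clear (3,0): R3 −= (3)R0 → (0, 4, 9, 11)
pivot(1,1)=2: scale R1 → (0, 1, 9, 12)
  clear (0,1): R0 −= (11)R1 → (1, 0, 3, 12)
  clear (2,1): R2 −= (8)R1 → (0, 0, 12, 8)
  clear (3,1): R3 −= (4)R1 → (0, 0, 12, 2)
pivot(2,2)=12: scale R2 → (0, 0, 1, 5)
  clear (0,2): R0 −= (3)R2 → (1, 0, 0, 10)
  clear (1,2): R1 −= (9)R2 → (0, 1, 0, 6)
  clear (3,2): R3 −= (12)R2 → (0, 0, 0, 7)
pivot(3,3)=7: scale R3 → (0, 0, 0, 1)
  clear (0,3): R0 −= (10)R3 → (1, 0, 0, 0)
  clear (1,3): R1 −= (6)R3 → (0, 1, 0, 0)
  clear (2,3): R2 −= (5)R3 → (0, 0, 1, 0)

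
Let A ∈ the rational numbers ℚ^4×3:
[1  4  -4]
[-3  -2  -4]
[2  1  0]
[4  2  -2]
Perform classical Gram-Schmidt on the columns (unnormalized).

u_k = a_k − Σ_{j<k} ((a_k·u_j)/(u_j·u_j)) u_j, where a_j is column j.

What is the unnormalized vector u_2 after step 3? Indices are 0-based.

u_2 = (-4/7, -4, -12/35, -94/35)

Step 1: u_0 = a_0 = (1, -3, 2, 4).
Step 2: u_1 = a_1 − (2/3)·u_0 = (10/3, 0, -1/3, -2/3).
Step 3: u_2 = a_2 − (0)·u_0 − (-36/35)·u_1 = (-4/7, -4, -12/35, -94/35).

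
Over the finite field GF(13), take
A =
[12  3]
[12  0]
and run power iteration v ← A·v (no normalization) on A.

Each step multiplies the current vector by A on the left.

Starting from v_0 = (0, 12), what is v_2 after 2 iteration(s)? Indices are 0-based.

v_0 = (0, 12).
v_1 = A·v_0 = (10, 0).
v_2 = A·v_1 = (3, 3).

v_2 = (3, 3)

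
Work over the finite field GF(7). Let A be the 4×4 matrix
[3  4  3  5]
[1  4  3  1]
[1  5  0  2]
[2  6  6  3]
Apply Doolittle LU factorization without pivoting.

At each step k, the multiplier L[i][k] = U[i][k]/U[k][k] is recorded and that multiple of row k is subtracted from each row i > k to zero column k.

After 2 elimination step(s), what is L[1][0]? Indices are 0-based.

k=0: U[0][0]=3
  eliminate (1,0): mult=5, new row 1: (0, 5, 2, 4); set L[1][0]=5
  eliminate (2,0): mult=5, new row 2: (0, 6, 6, 5); set L[2][0]=5
  eliminate (3,0): mult=3, new row 3: (0, 1, 4, 2); set L[3][0]=3
k=1: U[1][1]=5
  eliminate (2,1): mult=4, new row 2: (0, 0, 5, 3); set L[2][1]=4
  eliminate (3,1): mult=3, new row 3: (0, 0, 5, 4); set L[3][1]=3

L[1][0] = 5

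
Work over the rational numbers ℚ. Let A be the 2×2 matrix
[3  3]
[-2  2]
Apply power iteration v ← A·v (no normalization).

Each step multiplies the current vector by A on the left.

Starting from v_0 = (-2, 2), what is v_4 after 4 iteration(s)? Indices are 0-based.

v_4 = (312, -272)

v_0 = (-2, 2).
v_1 = A·v_0 = (0, 8).
v_2 = A·v_1 = (24, 16).
v_3 = A·v_2 = (120, -16).
v_4 = A·v_3 = (312, -272).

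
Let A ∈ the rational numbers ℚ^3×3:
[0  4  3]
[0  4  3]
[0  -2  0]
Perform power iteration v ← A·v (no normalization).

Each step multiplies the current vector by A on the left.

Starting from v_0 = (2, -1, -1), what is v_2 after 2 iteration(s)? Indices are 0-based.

v_0 = (2, -1, -1).
v_1 = A·v_0 = (-7, -7, 2).
v_2 = A·v_1 = (-22, -22, 14).

v_2 = (-22, -22, 14)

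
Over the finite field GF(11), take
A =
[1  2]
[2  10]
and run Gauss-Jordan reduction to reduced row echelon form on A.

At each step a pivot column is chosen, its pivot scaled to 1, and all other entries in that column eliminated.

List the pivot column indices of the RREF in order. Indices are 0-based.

pivot columns: 0, 1

[1] R0 /= 1  ⇒  (1, 2)
     R1 -= 2·R0  ⇒  (0, 6)
[2] R1 /= 6  ⇒  (0, 1)
     R0 -= 2·R1  ⇒  (1, 0)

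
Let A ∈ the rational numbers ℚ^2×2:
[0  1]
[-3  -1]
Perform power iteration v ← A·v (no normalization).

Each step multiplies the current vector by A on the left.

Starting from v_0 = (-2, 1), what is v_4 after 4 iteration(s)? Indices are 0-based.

v_0 = (-2, 1).
v_1 = A·v_0 = (1, 5).
v_2 = A·v_1 = (5, -8).
v_3 = A·v_2 = (-8, -7).
v_4 = A·v_3 = (-7, 31).

v_4 = (-7, 31)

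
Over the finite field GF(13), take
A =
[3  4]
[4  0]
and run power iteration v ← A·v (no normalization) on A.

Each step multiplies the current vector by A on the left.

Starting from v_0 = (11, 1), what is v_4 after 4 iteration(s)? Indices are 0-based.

v_0 = (11, 1).
v_1 = A·v_0 = (11, 5).
v_2 = A·v_1 = (1, 5).
v_3 = A·v_2 = (10, 4).
v_4 = A·v_3 = (7, 1).

v_4 = (7, 1)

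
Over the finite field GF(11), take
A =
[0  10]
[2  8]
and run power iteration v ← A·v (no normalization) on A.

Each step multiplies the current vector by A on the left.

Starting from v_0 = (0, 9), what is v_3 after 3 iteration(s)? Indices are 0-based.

v_3 = (3, 8)

v_0 = (0, 9).
v_1 = A·v_0 = (2, 6).
v_2 = A·v_1 = (5, 8).
v_3 = A·v_2 = (3, 8).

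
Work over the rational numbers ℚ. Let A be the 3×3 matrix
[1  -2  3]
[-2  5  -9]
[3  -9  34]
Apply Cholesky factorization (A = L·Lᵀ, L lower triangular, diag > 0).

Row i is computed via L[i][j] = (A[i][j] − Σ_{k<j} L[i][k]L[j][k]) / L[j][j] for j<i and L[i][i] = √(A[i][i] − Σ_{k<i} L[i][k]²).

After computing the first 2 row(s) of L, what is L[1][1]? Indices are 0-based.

L[1][1] = 1

Step 1: L[0][0] = √(1) = 1.
  L[1][0] = (-2) / L[0][0] = -2.
Step 2: L[1][1] = √(1) = 1.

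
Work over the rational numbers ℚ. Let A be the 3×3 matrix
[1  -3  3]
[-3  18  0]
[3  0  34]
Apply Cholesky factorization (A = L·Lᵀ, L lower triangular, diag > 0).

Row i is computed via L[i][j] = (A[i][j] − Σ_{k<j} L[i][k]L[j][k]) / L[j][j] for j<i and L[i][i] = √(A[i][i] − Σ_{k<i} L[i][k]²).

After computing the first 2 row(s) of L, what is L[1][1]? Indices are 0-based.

Step 1: L[0][0] = √(1) = 1.
  L[1][0] = (-3) / L[0][0] = -3.
Step 2: L[1][1] = √(9) = 3.

L[1][1] = 3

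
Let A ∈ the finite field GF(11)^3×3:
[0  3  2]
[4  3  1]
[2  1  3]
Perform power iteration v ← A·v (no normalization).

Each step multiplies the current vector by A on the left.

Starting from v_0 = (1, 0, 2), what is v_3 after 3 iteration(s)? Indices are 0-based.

v_0 = (1, 0, 2).
v_1 = A·v_0 = (4, 6, 8).
v_2 = A·v_1 = (1, 9, 5).
v_3 = A·v_2 = (4, 3, 4).

v_3 = (4, 3, 4)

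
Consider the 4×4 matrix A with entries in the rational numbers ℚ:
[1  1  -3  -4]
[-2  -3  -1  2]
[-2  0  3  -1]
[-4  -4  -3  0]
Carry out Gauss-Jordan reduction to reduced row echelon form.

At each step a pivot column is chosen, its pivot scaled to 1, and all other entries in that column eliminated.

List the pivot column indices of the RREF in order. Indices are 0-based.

pivot columns: 0, 1, 2, 3

pivot(0,0)=1: scale R0 → (1, 1, -3, -4)
  clear (1,0): R1 −= (-2)R0 → (0, -1, -7, -6)
  clear (2,0): R2 −= (-2)R0 → (0, 2, -3, -9)
  clear (3,0): R3 −= (-4)R0 → (0, 0, -15, -16)
pivot(1,1)=-1: scale R1 → (0, 1, 7, 6)
  clear (0,1): R0 −= (1)R1 → (1, 0, -10, -10)
  clear (2,1): R2 −= (2)R1 → (0, 0, -17, -21)
pivot(2,2)=-17: scale R2 → (0, 0, 1, 21/17)
  clear (0,2): R0 −= (-10)R2 → (1, 0, 0, 40/17)
  clear (1,2): R1 −= (7)R2 → (0, 1, 0, -45/17)
  clear (3,2): R3 −= (-15)R2 → (0, 0, 0, 43/17)
pivot(3,3)=43/17: scale R3 → (0, 0, 0, 1)
  clear (0,3): R0 −= (40/17)R3 → (1, 0, 0, 0)
  clear (1,3): R1 −= (-45/17)R3 → (0, 1, 0, 0)
  clear (2,3): R2 −= (21/17)R3 → (0, 0, 1, 0)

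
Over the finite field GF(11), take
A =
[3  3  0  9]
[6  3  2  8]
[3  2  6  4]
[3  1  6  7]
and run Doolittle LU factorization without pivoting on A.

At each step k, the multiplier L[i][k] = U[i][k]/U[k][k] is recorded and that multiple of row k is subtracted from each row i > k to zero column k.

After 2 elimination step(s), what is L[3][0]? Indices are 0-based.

[col 0] pivot 3
  R1 -= 2*R0 → (0, 8, 2, 1)  (L[1][0] := 2)
  R2 -= 1*R0 → (0, 10, 6, 6)  (L[2][0] := 1)
  R3 -= 1*R0 → (0, 9, 6, 9)  (L[3][0] := 1)
[col 1] pivot 8
  R2 -= 4*R1 → (0, 0, 9, 2)  (L[2][1] := 4)
  R3 -= 8*R1 → (0, 0, 1, 1)  (L[3][1] := 8)

L[3][0] = 1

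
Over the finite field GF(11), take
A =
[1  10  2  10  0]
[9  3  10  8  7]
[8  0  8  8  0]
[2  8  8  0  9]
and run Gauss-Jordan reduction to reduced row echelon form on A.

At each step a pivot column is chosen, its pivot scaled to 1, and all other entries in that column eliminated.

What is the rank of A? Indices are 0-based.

rank = 4

pivot(0,0)=1: scale R0 → (1, 10, 2, 10, 0)
  clear (1,0): R1 −= (9)R0 → (0, 1, 3, 6, 7)
  clear (2,0): R2 −= (8)R0 → (0, 8, 3, 5, 0)
  clear (3,0): R3 −= (2)R0 → (0, 10, 4, 2, 9)
pivot(1,1)=1: scale R1 → (0, 1, 3, 6, 7)
  clear (0,1): R0 −= (10)R1 → (1, 0, 5, 5, 7)
  clear (2,1): R2 −= (8)R1 → (0, 0, 1, 1, 10)
  clear (3,1): R3 −= (10)R1 → (0, 0, 7, 8, 5)
pivot(2,2)=1: scale R2 → (0, 0, 1, 1, 10)
  clear (0,2): R0 −= (5)R2 → (1, 0, 0, 0, 1)
  clear (1,2): R1 −= (3)R2 → (0, 1, 0, 3, 10)
  clear (3,2): R3 −= (7)R2 → (0, 0, 0, 1, 1)
pivot(3,3)=1: scale R3 → (0, 0, 0, 1, 1)
  clear (1,3): R1 −= (3)R3 → (0, 1, 0, 0, 7)
  clear (2,3): R2 −= (1)R3 → (0, 0, 1, 0, 9)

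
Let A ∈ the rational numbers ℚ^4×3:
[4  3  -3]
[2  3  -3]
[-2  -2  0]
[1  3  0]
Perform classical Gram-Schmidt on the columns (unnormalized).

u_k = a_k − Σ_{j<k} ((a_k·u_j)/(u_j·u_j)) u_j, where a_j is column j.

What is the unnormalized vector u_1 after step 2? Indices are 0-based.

Step 1: u_0 = a_0 = (4, 2, -2, 1).
Step 2: u_1 = a_1 − (1)·u_0 = (-1, 1, 0, 2).

u_1 = (-1, 1, 0, 2)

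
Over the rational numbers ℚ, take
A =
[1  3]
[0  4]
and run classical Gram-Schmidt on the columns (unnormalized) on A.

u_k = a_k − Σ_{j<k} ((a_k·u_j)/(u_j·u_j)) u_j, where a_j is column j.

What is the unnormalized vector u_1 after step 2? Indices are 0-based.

u_1 = (0, 4)

Step 1: u_0 = a_0 = (1, 0).
Step 2: u_1 = a_1 − (3)·u_0 = (0, 4).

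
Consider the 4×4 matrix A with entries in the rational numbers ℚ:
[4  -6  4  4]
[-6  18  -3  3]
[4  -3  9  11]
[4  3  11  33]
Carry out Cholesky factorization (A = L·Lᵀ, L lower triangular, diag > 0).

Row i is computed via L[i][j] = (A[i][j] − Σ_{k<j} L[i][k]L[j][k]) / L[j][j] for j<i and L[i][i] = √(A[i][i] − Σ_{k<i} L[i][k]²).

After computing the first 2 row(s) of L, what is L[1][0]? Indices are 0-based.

Step 1: L[0][0] = √(4) = 2.
  L[1][0] = (-6) / L[0][0] = -3.
Step 2: L[1][1] = √(9) = 3.

L[1][0] = -3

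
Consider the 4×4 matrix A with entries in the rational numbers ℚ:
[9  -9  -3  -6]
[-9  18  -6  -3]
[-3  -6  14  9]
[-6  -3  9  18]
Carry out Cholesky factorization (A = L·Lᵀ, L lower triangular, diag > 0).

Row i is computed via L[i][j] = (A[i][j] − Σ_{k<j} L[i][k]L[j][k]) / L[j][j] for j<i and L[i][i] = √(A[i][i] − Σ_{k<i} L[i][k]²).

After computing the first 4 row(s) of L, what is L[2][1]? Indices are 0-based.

Step 1: L[0][0] = √(9) = 3.
  L[1][0] = (-9) / L[0][0] = -3.
Step 2: L[1][1] = √(9) = 3.
  L[2][0] = (-3) / L[0][0] = -1.
  L[2][1] = (-9) / L[1][1] = -3.
Step 3: L[2][2] = √(4) = 2.
  L[3][0] = (-6) / L[0][0] = -2.
  L[3][1] = (-9) / L[1][1] = -3.
  L[3][2] = (-2) / L[2][2] = -1.
Step 4: L[3][3] = √(4) = 2.

L[2][1] = -3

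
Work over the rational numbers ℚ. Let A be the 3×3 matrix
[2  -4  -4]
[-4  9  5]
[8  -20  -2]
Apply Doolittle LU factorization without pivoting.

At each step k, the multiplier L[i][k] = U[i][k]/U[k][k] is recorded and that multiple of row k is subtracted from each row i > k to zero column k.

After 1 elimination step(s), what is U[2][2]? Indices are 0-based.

U[2][2] = 14

k=0: U[0][0]=2
  eliminate (1,0): mult=-2, new row 1: (0, 1, -3); set L[1][0]=-2
  eliminate (2,0): mult=4, new row 2: (0, -4, 14); set L[2][0]=4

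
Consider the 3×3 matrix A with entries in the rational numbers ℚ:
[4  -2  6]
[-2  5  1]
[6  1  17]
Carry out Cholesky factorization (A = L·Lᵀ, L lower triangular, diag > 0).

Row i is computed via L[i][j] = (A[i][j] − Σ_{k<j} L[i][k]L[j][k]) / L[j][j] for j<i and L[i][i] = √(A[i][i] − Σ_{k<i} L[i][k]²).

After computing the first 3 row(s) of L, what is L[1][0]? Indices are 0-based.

L[1][0] = -1

Step 1: L[0][0] = √(4) = 2.
  L[1][0] = (-2) / L[0][0] = -1.
Step 2: L[1][1] = √(4) = 2.
  L[2][0] = (6) / L[0][0] = 3.
  L[2][1] = (4) / L[1][1] = 2.
Step 3: L[2][2] = √(4) = 2.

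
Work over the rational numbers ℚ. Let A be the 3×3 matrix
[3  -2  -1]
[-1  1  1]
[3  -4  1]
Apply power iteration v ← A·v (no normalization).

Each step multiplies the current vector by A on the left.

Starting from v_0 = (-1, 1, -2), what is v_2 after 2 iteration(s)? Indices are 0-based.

v_0 = (-1, 1, -2).
v_1 = A·v_0 = (-3, 0, -9).
v_2 = A·v_1 = (0, -6, -18).

v_2 = (0, -6, -18)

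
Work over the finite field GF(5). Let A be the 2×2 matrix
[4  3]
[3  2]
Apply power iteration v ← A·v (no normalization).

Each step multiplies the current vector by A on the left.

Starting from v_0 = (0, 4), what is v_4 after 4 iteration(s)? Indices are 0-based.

v_0 = (0, 4).
v_1 = A·v_0 = (2, 3).
v_2 = A·v_1 = (2, 2).
v_3 = A·v_2 = (4, 0).
v_4 = A·v_3 = (1, 2).

v_4 = (1, 2)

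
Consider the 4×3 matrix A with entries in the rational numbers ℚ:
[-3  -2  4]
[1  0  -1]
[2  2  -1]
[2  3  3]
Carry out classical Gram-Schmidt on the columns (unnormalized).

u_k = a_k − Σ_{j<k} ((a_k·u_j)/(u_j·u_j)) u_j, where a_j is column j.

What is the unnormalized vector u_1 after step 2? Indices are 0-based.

u_1 = (2/3, -8/9, 2/9, 11/9)

Step 1: u_0 = a_0 = (-3, 1, 2, 2).
Step 2: u_1 = a_1 − (8/9)·u_0 = (2/3, -8/9, 2/9, 11/9).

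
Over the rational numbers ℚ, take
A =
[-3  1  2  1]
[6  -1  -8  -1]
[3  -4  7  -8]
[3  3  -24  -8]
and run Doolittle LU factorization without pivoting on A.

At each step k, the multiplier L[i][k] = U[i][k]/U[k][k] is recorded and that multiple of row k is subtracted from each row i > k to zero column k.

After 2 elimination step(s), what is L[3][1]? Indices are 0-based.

L[3][1] = 4

Step 1: pivot at (0,0) is -3.
  row1 ← row1 − (-2)·row0  ⇒  L[1][0]=-2, U row1=(0, 1, -4, 1)
  row2 ← row2 − (-1)·row0  ⇒  L[2][0]=-1, U row2=(0, -3, 9, -7)
  row3 ← row3 − (-1)·row0  ⇒  L[3][0]=-1, U row3=(0, 4, -22, -7)
Step 2: pivot at (1,1) is 1.
  row2 ← row2 − (-3)·row1  ⇒  L[2][1]=-3, U row2=(0, 0, -3, -4)
  row3 ← row3 − (4)·row1  ⇒  L[3][1]=4, U row3=(0, 0, -6, -11)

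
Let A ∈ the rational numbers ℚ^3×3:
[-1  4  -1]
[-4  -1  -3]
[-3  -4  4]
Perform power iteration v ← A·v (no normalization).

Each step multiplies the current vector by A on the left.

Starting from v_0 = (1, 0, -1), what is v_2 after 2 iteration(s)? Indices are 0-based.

v_0 = (1, 0, -1).
v_1 = A·v_0 = (0, -1, -7).
v_2 = A·v_1 = (3, 22, -24).

v_2 = (3, 22, -24)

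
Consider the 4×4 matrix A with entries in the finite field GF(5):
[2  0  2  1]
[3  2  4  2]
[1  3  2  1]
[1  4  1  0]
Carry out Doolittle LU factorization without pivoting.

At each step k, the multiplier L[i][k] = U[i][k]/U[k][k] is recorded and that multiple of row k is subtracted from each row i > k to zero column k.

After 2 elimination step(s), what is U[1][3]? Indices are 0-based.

Step 1: pivot at (0,0) is 2.
  row1 ← row1 − (4)·row0  ⇒  L[1][0]=4, U row1=(0, 2, 1, 3)
  row2 ← row2 − (3)·row0  ⇒  L[2][0]=3, U row2=(0, 3, 1, 3)
  row3 ← row3 − (3)·row0  ⇒  L[3][0]=3, U row3=(0, 4, 0, 2)
Step 2: pivot at (1,1) is 2.
  row2 ← row2 − (4)·row1  ⇒  L[2][1]=4, U row2=(0, 0, 2, 1)
  row3 ← row3 − (2)·row1  ⇒  L[3][1]=2, U row3=(0, 0, 3, 1)

U[1][3] = 3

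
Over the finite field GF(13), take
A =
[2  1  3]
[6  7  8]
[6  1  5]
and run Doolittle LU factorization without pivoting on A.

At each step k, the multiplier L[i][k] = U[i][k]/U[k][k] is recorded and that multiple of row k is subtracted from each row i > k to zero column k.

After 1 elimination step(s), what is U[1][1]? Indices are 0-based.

Step 1: pivot at (0,0) is 2.
  row1 ← row1 − (3)·row0  ⇒  L[1][0]=3, U row1=(0, 4, 12)
  row2 ← row2 − (3)·row0  ⇒  L[2][0]=3, U row2=(0, 11, 9)

U[1][1] = 4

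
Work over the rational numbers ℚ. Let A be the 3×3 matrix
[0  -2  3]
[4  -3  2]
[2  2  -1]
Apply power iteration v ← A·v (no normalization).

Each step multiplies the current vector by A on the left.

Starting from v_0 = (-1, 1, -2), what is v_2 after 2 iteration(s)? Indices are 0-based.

v_2 = (28, 5, -40)

v_0 = (-1, 1, -2).
v_1 = A·v_0 = (-8, -11, 2).
v_2 = A·v_1 = (28, 5, -40).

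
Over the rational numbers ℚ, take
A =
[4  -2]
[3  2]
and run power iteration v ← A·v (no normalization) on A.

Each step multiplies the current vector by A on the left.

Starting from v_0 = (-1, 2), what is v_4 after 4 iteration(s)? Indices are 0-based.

v_0 = (-1, 2).
v_1 = A·v_0 = (-8, 1).
v_2 = A·v_1 = (-34, -22).
v_3 = A·v_2 = (-92, -146).
v_4 = A·v_3 = (-76, -568).

v_4 = (-76, -568)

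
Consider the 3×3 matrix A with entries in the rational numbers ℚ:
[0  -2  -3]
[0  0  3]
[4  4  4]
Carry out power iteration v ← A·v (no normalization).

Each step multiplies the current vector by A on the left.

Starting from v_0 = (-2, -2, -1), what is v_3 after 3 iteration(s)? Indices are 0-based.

v_0 = (-2, -2, -1).
v_1 = A·v_0 = (7, -3, -20).
v_2 = A·v_1 = (66, -60, -64).
v_3 = A·v_2 = (312, -192, -232).

v_3 = (312, -192, -232)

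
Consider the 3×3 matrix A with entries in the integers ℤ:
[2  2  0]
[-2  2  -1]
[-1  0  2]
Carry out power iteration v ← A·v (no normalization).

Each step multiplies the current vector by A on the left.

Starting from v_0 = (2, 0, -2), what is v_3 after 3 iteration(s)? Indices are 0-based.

v_3 = (-4, -4, -36)

v_0 = (2, 0, -2).
v_1 = A·v_0 = (4, -2, -6).
v_2 = A·v_1 = (4, -6, -16).
v_3 = A·v_2 = (-4, -4, -36).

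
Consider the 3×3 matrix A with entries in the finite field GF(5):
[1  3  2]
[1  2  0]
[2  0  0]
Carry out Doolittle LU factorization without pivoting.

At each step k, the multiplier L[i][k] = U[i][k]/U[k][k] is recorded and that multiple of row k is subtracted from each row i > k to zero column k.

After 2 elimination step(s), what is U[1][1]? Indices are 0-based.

[col 0] pivot 1
  R1 -= 1*R0 → (0, 4, 3)  (L[1][0] := 1)
  R2 -= 2*R0 → (0, 4, 1)  (L[2][0] := 2)
[col 1] pivot 4
  R2 -= 1*R1 → (0, 0, 3)  (L[2][1] := 1)

U[1][1] = 4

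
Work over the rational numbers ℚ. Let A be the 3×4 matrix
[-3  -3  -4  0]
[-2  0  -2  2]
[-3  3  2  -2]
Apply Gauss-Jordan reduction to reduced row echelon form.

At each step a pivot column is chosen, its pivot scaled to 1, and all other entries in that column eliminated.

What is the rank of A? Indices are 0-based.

[1] R0 /= -3  ⇒  (1, 1, 4/3, 0)
     R1 -= -2·R0  ⇒  (0, 2, 2/3, 2)
     R2 -= -3·R0  ⇒  (0, 6, 6, -2)
[2] R1 /= 2  ⇒  (0, 1, 1/3, 1)
     R0 -= 1·R1  ⇒  (1, 0, 1, -1)
     R2 -= 6·R1  ⇒  (0, 0, 4, -8)
[3] R2 /= 4  ⇒  (0, 0, 1, -2)
     R0 -= 1·R2  ⇒  (1, 0, 0, 1)
     R1 -= 1/3·R2  ⇒  (0, 1, 0, 5/3)

rank = 3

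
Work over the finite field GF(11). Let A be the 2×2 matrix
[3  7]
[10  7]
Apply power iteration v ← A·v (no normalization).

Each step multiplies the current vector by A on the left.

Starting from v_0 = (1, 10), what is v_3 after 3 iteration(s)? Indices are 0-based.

v_0 = (1, 10).
v_1 = A·v_0 = (7, 3).
v_2 = A·v_1 = (9, 3).
v_3 = A·v_2 = (4, 1).

v_3 = (4, 1)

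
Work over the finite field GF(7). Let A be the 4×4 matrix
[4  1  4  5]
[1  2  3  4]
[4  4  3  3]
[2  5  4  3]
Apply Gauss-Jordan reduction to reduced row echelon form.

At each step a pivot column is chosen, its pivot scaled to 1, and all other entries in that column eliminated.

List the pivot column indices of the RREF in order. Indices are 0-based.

pivot columns: 0, 1, 2

step 1: normalize row 0 (÷4) = (1, 2, 1, 3)
  row 1: subtract 1×row0 = (0, 0, 2, 1)
  row 2: subtract 4×row0 = (0, 3, 6, 5)
  row 3: subtract 2×row0 = (0, 1, 2, 4)
step 2: exchange rows 1,2
step 2: normalize row 1 (÷3) = (0, 1, 2, 4)
  row 0: subtract 2×row1 = (1, 0, 4, 2)
  row 3: subtract 1×row1 = (0, 0, 0, 0)
step 3: normalize row 2 (÷2) = (0, 0, 1, 4)
  row 0: subtract 4×row2 = (1, 0, 0, 0)
  row 1: subtract 2×row2 = (0, 1, 0, 3)
skip col 3 (zero from row 3)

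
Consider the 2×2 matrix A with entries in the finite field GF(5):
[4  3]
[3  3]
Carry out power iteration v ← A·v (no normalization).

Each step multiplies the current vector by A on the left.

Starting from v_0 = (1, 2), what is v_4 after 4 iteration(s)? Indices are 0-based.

v_4 = (2, 3)

v_0 = (1, 2).
v_1 = A·v_0 = (0, 4).
v_2 = A·v_1 = (2, 2).
v_3 = A·v_2 = (4, 2).
v_4 = A·v_3 = (2, 3).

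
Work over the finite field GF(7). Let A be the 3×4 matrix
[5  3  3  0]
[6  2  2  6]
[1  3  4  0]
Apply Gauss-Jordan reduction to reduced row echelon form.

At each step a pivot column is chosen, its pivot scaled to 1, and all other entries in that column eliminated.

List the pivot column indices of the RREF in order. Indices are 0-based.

pivot(0,0)=5: scale R0 → (1, 2, 2, 0)
  clear (1,0): R1 −= (6)R0 → (0, 4, 4, 6)
  clear (2,0): R2 −= (1)R0 → (0, 1, 2, 0)
pivot(1,1)=4: scale R1 → (0, 1, 1, 5)
  clear (0,1): R0 −= (2)R1 → (1, 0, 0, 4)
  clear (2,1): R2 −= (1)R1 → (0, 0, 1, 2)
pivot(2,2)=1: scale R2 → (0, 0, 1, 2)
  clear (1,2): R1 −= (1)R2 → (0, 1, 0, 3)

pivot columns: 0, 1, 2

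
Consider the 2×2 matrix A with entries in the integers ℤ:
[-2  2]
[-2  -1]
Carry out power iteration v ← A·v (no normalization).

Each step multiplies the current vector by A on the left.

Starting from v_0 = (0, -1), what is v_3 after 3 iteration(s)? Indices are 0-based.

v_3 = (-6, -15)

v_0 = (0, -1).
v_1 = A·v_0 = (-2, 1).
v_2 = A·v_1 = (6, 3).
v_3 = A·v_2 = (-6, -15).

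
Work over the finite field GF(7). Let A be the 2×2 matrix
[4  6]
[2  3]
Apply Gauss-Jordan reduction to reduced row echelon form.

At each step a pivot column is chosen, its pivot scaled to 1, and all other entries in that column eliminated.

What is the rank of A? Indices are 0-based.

rank = 1

step 1: normalize row 0 (÷4) = (1, 5)
  row 1: subtract 2×row0 = (0, 0)
skip col 1 (zero from row 1)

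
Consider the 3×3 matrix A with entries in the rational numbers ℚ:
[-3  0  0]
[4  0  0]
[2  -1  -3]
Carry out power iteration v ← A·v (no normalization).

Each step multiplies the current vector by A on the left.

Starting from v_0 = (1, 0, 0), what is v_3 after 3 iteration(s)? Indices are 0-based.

v_0 = (1, 0, 0).
v_1 = A·v_0 = (-3, 4, 2).
v_2 = A·v_1 = (9, -12, -16).
v_3 = A·v_2 = (-27, 36, 78).

v_3 = (-27, 36, 78)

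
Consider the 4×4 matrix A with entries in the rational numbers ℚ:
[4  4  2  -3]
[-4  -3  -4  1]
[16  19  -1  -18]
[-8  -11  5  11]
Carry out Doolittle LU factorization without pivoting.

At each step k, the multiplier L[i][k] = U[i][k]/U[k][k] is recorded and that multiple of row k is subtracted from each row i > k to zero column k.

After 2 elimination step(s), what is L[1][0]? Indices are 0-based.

L[1][0] = -1

k=0: U[0][0]=4
  eliminate (1,0): mult=-1, new row 1: (0, 1, -2, -2); set L[1][0]=-1
  eliminate (2,0): mult=4, new row 2: (0, 3, -9, -6); set L[2][0]=4
  eliminate (3,0): mult=-2, new row 3: (0, -3, 9, 5); set L[3][0]=-2
k=1: U[1][1]=1
  eliminate (2,1): mult=3, new row 2: (0, 0, -3, 0); set L[2][1]=3
  eliminate (3,1): mult=-3, new row 3: (0, 0, 3, -1); set L[3][1]=-3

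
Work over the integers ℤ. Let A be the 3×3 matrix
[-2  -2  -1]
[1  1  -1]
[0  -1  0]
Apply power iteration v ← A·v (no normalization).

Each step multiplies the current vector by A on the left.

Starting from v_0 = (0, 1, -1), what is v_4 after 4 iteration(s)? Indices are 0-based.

v_4 = (-4, 5, -3)

v_0 = (0, 1, -1).
v_1 = A·v_0 = (-1, 2, -1).
v_2 = A·v_1 = (-1, 2, -2).
v_3 = A·v_2 = (0, 3, -2).
v_4 = A·v_3 = (-4, 5, -3).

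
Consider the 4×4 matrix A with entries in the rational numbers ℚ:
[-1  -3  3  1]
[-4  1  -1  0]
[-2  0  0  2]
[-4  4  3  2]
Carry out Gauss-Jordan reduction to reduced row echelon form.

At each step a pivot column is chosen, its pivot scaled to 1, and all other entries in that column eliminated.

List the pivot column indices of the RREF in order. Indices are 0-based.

pivot columns: 0, 1, 2, 3

[1] R0 /= -1  ⇒  (1, 3, -3, -1)
     R1 -= -4·R0  ⇒  (0, 13, -13, -4)
     R2 -= -2·R0  ⇒  (0, 6, -6, 0)
     R3 -= -4·R0  ⇒  (0, 16, -9, -2)
[2] R1 /= 13  ⇒  (0, 1, -1, -4/13)
     R0 -= 3·R1  ⇒  (1, 0, 0, -1/13)
     R2 -= 6·R1  ⇒  (0, 0, 0, 24/13)
     R3 -= 16·R1  ⇒  (0, 0, 7, 38/13)
[3] R2 <-> R3
[3] R2 /= 7  ⇒  (0, 0, 1, 38/91)
     R1 -= -1·R2  ⇒  (0, 1, 0, 10/91)
[4] R3 /= 24/13  ⇒  (0, 0, 0, 1)
     R0 -= -1/13·R3  ⇒  (1, 0, 0, 0)
     R1 -= 10/91·R3  ⇒  (0, 1, 0, 0)
     R2 -= 38/91·R3  ⇒  (0, 0, 1, 0)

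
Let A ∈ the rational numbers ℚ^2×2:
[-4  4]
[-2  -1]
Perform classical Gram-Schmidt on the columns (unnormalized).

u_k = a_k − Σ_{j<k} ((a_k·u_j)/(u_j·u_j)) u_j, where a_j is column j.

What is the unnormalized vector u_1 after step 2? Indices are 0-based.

Step 1: u_0 = a_0 = (-4, -2).
Step 2: u_1 = a_1 − (-7/10)·u_0 = (6/5, -12/5).

u_1 = (6/5, -12/5)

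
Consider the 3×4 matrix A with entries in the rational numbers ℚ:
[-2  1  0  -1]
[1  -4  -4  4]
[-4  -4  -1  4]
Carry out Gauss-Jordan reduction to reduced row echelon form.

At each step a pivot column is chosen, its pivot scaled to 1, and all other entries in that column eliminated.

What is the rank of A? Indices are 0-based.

pivot(0,0)=-2: scale R0 → (1, -1/2, 0, 1/2)
  clear (1,0): R1 −= (1)R0 → (0, -7/2, -4, 7/2)
  clear (2,0): R2 −= (-4)R0 → (0, -6, -1, 6)
pivot(1,1)=-7/2: scale R1 → (0, 1, 8/7, -1)
  clear (0,1): R0 −= (-1/2)R1 → (1, 0, 4/7, 0)
  clear (2,1): R2 −= (-6)R1 → (0, 0, 41/7, 0)
pivot(2,2)=41/7: scale R2 → (0, 0, 1, 0)
  clear (0,2): R0 −= (4/7)R2 → (1, 0, 0, 0)
  clear (1,2): R1 −= (8/7)R2 → (0, 1, 0, -1)

rank = 3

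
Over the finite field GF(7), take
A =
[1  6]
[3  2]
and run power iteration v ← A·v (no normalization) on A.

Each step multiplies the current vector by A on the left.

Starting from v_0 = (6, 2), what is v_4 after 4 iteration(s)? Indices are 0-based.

v_0 = (6, 2).
v_1 = A·v_0 = (4, 1).
v_2 = A·v_1 = (3, 0).
v_3 = A·v_2 = (3, 2).
v_4 = A·v_3 = (1, 6).

v_4 = (1, 6)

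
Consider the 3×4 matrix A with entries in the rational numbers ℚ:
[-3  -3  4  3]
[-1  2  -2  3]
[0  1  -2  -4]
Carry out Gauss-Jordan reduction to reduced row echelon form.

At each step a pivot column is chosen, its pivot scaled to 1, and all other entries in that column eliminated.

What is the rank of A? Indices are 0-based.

pivot(0,0)=-3: scale R0 → (1, 1, -4/3, -1)
  clear (1,0): R1 −= (-1)R0 → (0, 3, -10/3, 2)
pivot(1,1)=3: scale R1 → (0, 1, -10/9, 2/3)
  clear (0,1): R0 −= (1)R1 → (1, 0, -2/9, -5/3)
  clear (2,1): R2 −= (1)R1 → (0, 0, -8/9, -14/3)
pivot(2,2)=-8/9: scale R2 → (0, 0, 1, 21/4)
  clear (0,2): R0 −= (-2/9)R2 → (1, 0, 0, -1/2)
  clear (1,2): R1 −= (-10/9)R2 → (0, 1, 0, 13/2)

rank = 3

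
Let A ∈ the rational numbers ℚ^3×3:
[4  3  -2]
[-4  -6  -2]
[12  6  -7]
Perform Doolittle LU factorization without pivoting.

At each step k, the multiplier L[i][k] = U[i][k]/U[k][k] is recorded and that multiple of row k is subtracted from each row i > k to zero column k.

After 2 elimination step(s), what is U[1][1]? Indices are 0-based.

Step 1: pivot at (0,0) is 4.
  row1 ← row1 − (-1)·row0  ⇒  L[1][0]=-1, U row1=(0, -3, -4)
  row2 ← row2 − (3)·row0  ⇒  L[2][0]=3, U row2=(0, -3, -1)
Step 2: pivot at (1,1) is -3.
  row2 ← row2 − (1)·row1  ⇒  L[2][1]=1, U row2=(0, 0, 3)

U[1][1] = -3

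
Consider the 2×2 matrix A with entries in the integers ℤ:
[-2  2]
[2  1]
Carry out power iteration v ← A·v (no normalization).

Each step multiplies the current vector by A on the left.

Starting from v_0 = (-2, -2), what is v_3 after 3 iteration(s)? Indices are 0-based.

v_3 = (12, -30)

v_0 = (-2, -2).
v_1 = A·v_0 = (0, -6).
v_2 = A·v_1 = (-12, -6).
v_3 = A·v_2 = (12, -30).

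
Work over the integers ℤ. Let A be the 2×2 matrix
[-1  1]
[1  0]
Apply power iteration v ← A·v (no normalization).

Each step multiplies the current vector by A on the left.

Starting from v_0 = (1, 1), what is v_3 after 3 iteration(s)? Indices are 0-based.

v_3 = (-1, 1)

v_0 = (1, 1).
v_1 = A·v_0 = (0, 1).
v_2 = A·v_1 = (1, 0).
v_3 = A·v_2 = (-1, 1).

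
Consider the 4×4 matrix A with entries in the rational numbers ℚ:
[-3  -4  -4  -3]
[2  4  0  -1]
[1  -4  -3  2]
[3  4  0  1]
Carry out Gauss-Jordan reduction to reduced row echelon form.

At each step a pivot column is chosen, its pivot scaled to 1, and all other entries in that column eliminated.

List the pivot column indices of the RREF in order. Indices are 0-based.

[1] R0 /= -3  ⇒  (1, 4/3, 4/3, 1)
     R1 -= 2·R0  ⇒  (0, 4/3, -8/3, -3)
     R2 -= 1·R0  ⇒  (0, -16/3, -13/3, 1)
     R3 -= 3·R0  ⇒  (0, 0, -4, -2)
[2] R1 /= 4/3  ⇒  (0, 1, -2, -9/4)
     R0 -= 4/3·R1  ⇒  (1, 0, 4, 4)
     R2 -= -16/3·R1  ⇒  (0, 0, -15, -11)
[3] R2 /= -15  ⇒  (0, 0, 1, 11/15)
     R0 -= 4·R2  ⇒  (1, 0, 0, 16/15)
     R1 -= -2·R2  ⇒  (0, 1, 0, -47/60)
     R3 -= -4·R2  ⇒  (0, 0, 0, 14/15)
[4] R3 /= 14/15  ⇒  (0, 0, 0, 1)
     R0 -= 16/15·R3  ⇒  (1, 0, 0, 0)
     R1 -= -47/60·R3  ⇒  (0, 1, 0, 0)
     R2 -= 11/15·R3  ⇒  (0, 0, 1, 0)

pivot columns: 0, 1, 2, 3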